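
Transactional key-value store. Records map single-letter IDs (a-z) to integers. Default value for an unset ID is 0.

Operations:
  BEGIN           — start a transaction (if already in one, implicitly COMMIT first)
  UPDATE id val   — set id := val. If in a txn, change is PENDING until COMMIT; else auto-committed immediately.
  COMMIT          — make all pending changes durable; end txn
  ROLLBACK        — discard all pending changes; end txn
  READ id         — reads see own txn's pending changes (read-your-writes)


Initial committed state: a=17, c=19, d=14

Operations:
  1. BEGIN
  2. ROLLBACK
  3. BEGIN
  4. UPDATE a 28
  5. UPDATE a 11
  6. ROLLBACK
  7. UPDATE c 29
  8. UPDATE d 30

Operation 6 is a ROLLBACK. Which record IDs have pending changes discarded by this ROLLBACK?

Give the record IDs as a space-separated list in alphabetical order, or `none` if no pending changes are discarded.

Initial committed: {a=17, c=19, d=14}
Op 1: BEGIN: in_txn=True, pending={}
Op 2: ROLLBACK: discarded pending []; in_txn=False
Op 3: BEGIN: in_txn=True, pending={}
Op 4: UPDATE a=28 (pending; pending now {a=28})
Op 5: UPDATE a=11 (pending; pending now {a=11})
Op 6: ROLLBACK: discarded pending ['a']; in_txn=False
Op 7: UPDATE c=29 (auto-commit; committed c=29)
Op 8: UPDATE d=30 (auto-commit; committed d=30)
ROLLBACK at op 6 discards: ['a']

Answer: a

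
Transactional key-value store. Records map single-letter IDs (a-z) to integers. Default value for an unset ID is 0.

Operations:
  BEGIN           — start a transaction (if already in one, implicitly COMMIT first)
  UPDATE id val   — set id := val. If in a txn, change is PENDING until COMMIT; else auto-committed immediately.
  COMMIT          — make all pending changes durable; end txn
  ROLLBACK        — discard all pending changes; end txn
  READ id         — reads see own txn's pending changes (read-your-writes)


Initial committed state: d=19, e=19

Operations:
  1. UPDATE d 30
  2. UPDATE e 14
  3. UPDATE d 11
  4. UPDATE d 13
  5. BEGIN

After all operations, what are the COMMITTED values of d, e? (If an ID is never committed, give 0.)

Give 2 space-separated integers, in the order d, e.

Answer: 13 14

Derivation:
Initial committed: {d=19, e=19}
Op 1: UPDATE d=30 (auto-commit; committed d=30)
Op 2: UPDATE e=14 (auto-commit; committed e=14)
Op 3: UPDATE d=11 (auto-commit; committed d=11)
Op 4: UPDATE d=13 (auto-commit; committed d=13)
Op 5: BEGIN: in_txn=True, pending={}
Final committed: {d=13, e=14}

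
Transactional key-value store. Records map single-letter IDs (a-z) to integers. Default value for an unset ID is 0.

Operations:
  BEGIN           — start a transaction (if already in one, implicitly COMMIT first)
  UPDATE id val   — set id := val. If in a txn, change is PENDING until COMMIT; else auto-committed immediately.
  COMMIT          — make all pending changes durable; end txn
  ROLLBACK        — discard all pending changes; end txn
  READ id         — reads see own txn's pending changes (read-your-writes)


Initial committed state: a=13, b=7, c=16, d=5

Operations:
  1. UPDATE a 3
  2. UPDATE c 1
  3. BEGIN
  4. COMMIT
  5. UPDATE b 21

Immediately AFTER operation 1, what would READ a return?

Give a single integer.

Answer: 3

Derivation:
Initial committed: {a=13, b=7, c=16, d=5}
Op 1: UPDATE a=3 (auto-commit; committed a=3)
After op 1: visible(a) = 3 (pending={}, committed={a=3, b=7, c=16, d=5})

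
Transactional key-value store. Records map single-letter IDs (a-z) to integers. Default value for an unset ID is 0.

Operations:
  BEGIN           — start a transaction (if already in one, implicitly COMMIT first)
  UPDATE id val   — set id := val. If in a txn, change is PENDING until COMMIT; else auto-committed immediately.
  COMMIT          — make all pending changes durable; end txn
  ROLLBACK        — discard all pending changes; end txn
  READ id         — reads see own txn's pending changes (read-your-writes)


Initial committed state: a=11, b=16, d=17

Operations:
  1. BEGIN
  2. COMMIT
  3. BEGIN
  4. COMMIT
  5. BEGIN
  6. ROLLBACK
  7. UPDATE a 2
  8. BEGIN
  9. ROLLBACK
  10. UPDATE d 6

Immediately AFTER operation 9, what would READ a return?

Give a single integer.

Answer: 2

Derivation:
Initial committed: {a=11, b=16, d=17}
Op 1: BEGIN: in_txn=True, pending={}
Op 2: COMMIT: merged [] into committed; committed now {a=11, b=16, d=17}
Op 3: BEGIN: in_txn=True, pending={}
Op 4: COMMIT: merged [] into committed; committed now {a=11, b=16, d=17}
Op 5: BEGIN: in_txn=True, pending={}
Op 6: ROLLBACK: discarded pending []; in_txn=False
Op 7: UPDATE a=2 (auto-commit; committed a=2)
Op 8: BEGIN: in_txn=True, pending={}
Op 9: ROLLBACK: discarded pending []; in_txn=False
After op 9: visible(a) = 2 (pending={}, committed={a=2, b=16, d=17})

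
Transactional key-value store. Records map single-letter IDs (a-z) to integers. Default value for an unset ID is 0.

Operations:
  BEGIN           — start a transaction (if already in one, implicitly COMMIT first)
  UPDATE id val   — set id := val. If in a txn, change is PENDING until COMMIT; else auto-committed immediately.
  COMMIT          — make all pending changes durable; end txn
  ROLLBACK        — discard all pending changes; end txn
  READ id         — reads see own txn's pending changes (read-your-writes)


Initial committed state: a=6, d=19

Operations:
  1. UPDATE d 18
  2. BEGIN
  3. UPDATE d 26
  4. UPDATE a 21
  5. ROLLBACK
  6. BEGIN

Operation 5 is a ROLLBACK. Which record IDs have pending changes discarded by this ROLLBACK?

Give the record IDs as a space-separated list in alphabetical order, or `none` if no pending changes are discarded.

Answer: a d

Derivation:
Initial committed: {a=6, d=19}
Op 1: UPDATE d=18 (auto-commit; committed d=18)
Op 2: BEGIN: in_txn=True, pending={}
Op 3: UPDATE d=26 (pending; pending now {d=26})
Op 4: UPDATE a=21 (pending; pending now {a=21, d=26})
Op 5: ROLLBACK: discarded pending ['a', 'd']; in_txn=False
Op 6: BEGIN: in_txn=True, pending={}
ROLLBACK at op 5 discards: ['a', 'd']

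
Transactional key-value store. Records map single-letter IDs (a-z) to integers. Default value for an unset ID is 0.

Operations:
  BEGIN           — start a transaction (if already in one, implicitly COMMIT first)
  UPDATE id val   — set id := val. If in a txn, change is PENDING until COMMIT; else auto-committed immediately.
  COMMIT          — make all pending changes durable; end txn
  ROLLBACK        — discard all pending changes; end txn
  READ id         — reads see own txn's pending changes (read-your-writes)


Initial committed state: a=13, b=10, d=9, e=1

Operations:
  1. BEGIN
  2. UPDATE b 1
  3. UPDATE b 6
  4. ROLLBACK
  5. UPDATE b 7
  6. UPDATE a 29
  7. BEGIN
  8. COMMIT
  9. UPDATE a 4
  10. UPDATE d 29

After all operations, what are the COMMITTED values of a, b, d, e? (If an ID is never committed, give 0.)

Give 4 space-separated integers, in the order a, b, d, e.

Answer: 4 7 29 1

Derivation:
Initial committed: {a=13, b=10, d=9, e=1}
Op 1: BEGIN: in_txn=True, pending={}
Op 2: UPDATE b=1 (pending; pending now {b=1})
Op 3: UPDATE b=6 (pending; pending now {b=6})
Op 4: ROLLBACK: discarded pending ['b']; in_txn=False
Op 5: UPDATE b=7 (auto-commit; committed b=7)
Op 6: UPDATE a=29 (auto-commit; committed a=29)
Op 7: BEGIN: in_txn=True, pending={}
Op 8: COMMIT: merged [] into committed; committed now {a=29, b=7, d=9, e=1}
Op 9: UPDATE a=4 (auto-commit; committed a=4)
Op 10: UPDATE d=29 (auto-commit; committed d=29)
Final committed: {a=4, b=7, d=29, e=1}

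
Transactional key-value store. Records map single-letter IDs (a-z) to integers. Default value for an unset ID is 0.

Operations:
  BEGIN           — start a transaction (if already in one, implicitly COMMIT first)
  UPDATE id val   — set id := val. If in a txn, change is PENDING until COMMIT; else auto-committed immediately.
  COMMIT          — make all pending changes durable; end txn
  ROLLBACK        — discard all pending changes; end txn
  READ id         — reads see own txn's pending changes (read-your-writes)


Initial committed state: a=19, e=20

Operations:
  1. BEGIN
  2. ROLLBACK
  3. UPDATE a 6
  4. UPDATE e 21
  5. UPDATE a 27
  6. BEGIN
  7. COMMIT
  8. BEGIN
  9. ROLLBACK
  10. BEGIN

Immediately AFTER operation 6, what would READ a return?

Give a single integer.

Answer: 27

Derivation:
Initial committed: {a=19, e=20}
Op 1: BEGIN: in_txn=True, pending={}
Op 2: ROLLBACK: discarded pending []; in_txn=False
Op 3: UPDATE a=6 (auto-commit; committed a=6)
Op 4: UPDATE e=21 (auto-commit; committed e=21)
Op 5: UPDATE a=27 (auto-commit; committed a=27)
Op 6: BEGIN: in_txn=True, pending={}
After op 6: visible(a) = 27 (pending={}, committed={a=27, e=21})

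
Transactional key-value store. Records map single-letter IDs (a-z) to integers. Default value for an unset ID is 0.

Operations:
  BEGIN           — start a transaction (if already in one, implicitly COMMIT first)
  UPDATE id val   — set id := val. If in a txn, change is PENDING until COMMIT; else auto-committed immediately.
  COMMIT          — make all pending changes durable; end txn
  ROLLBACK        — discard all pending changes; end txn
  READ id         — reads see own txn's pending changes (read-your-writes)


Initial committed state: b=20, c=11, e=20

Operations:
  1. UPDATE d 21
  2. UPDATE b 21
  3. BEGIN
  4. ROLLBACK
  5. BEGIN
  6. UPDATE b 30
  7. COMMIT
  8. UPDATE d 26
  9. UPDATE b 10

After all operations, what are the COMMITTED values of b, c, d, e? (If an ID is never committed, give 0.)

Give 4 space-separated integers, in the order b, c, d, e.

Answer: 10 11 26 20

Derivation:
Initial committed: {b=20, c=11, e=20}
Op 1: UPDATE d=21 (auto-commit; committed d=21)
Op 2: UPDATE b=21 (auto-commit; committed b=21)
Op 3: BEGIN: in_txn=True, pending={}
Op 4: ROLLBACK: discarded pending []; in_txn=False
Op 5: BEGIN: in_txn=True, pending={}
Op 6: UPDATE b=30 (pending; pending now {b=30})
Op 7: COMMIT: merged ['b'] into committed; committed now {b=30, c=11, d=21, e=20}
Op 8: UPDATE d=26 (auto-commit; committed d=26)
Op 9: UPDATE b=10 (auto-commit; committed b=10)
Final committed: {b=10, c=11, d=26, e=20}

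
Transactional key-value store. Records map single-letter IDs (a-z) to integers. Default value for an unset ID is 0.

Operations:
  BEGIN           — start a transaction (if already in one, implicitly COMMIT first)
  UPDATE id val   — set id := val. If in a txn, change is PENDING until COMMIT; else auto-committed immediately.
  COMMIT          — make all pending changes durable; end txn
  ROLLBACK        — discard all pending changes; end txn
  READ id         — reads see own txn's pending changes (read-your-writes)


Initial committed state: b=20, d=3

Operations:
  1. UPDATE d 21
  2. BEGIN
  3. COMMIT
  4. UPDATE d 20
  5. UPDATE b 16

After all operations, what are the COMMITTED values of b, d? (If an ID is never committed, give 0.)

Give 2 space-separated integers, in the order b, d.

Answer: 16 20

Derivation:
Initial committed: {b=20, d=3}
Op 1: UPDATE d=21 (auto-commit; committed d=21)
Op 2: BEGIN: in_txn=True, pending={}
Op 3: COMMIT: merged [] into committed; committed now {b=20, d=21}
Op 4: UPDATE d=20 (auto-commit; committed d=20)
Op 5: UPDATE b=16 (auto-commit; committed b=16)
Final committed: {b=16, d=20}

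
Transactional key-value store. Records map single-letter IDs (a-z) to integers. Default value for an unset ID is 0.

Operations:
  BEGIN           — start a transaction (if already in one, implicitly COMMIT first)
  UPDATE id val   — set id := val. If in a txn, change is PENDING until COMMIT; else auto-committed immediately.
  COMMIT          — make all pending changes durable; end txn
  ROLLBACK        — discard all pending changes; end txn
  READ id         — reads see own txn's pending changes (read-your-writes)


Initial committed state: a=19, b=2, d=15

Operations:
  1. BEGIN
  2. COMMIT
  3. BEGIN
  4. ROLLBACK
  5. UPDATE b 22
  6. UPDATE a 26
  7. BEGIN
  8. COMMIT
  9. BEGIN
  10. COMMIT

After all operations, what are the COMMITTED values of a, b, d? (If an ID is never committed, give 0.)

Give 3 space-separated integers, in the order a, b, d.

Initial committed: {a=19, b=2, d=15}
Op 1: BEGIN: in_txn=True, pending={}
Op 2: COMMIT: merged [] into committed; committed now {a=19, b=2, d=15}
Op 3: BEGIN: in_txn=True, pending={}
Op 4: ROLLBACK: discarded pending []; in_txn=False
Op 5: UPDATE b=22 (auto-commit; committed b=22)
Op 6: UPDATE a=26 (auto-commit; committed a=26)
Op 7: BEGIN: in_txn=True, pending={}
Op 8: COMMIT: merged [] into committed; committed now {a=26, b=22, d=15}
Op 9: BEGIN: in_txn=True, pending={}
Op 10: COMMIT: merged [] into committed; committed now {a=26, b=22, d=15}
Final committed: {a=26, b=22, d=15}

Answer: 26 22 15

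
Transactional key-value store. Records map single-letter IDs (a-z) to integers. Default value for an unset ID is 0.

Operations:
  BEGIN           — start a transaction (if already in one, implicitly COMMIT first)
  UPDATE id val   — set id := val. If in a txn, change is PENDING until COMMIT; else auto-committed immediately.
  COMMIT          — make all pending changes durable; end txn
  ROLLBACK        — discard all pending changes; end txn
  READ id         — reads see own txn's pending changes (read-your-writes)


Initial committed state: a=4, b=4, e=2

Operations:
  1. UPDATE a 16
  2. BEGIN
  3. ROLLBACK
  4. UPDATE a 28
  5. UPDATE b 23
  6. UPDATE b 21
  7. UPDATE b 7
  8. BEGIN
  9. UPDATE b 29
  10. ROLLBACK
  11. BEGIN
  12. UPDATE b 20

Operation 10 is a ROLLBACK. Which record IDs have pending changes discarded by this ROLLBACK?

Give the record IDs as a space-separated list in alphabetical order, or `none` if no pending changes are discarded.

Answer: b

Derivation:
Initial committed: {a=4, b=4, e=2}
Op 1: UPDATE a=16 (auto-commit; committed a=16)
Op 2: BEGIN: in_txn=True, pending={}
Op 3: ROLLBACK: discarded pending []; in_txn=False
Op 4: UPDATE a=28 (auto-commit; committed a=28)
Op 5: UPDATE b=23 (auto-commit; committed b=23)
Op 6: UPDATE b=21 (auto-commit; committed b=21)
Op 7: UPDATE b=7 (auto-commit; committed b=7)
Op 8: BEGIN: in_txn=True, pending={}
Op 9: UPDATE b=29 (pending; pending now {b=29})
Op 10: ROLLBACK: discarded pending ['b']; in_txn=False
Op 11: BEGIN: in_txn=True, pending={}
Op 12: UPDATE b=20 (pending; pending now {b=20})
ROLLBACK at op 10 discards: ['b']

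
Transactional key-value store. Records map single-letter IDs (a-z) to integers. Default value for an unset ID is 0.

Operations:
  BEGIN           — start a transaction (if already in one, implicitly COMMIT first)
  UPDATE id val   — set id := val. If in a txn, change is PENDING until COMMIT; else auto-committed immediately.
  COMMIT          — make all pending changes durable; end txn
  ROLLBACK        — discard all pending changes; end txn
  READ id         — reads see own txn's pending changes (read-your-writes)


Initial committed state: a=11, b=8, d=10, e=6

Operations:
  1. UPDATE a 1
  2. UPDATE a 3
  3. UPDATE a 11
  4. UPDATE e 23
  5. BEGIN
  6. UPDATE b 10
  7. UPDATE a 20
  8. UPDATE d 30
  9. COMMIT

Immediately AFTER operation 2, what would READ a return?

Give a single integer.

Answer: 3

Derivation:
Initial committed: {a=11, b=8, d=10, e=6}
Op 1: UPDATE a=1 (auto-commit; committed a=1)
Op 2: UPDATE a=3 (auto-commit; committed a=3)
After op 2: visible(a) = 3 (pending={}, committed={a=3, b=8, d=10, e=6})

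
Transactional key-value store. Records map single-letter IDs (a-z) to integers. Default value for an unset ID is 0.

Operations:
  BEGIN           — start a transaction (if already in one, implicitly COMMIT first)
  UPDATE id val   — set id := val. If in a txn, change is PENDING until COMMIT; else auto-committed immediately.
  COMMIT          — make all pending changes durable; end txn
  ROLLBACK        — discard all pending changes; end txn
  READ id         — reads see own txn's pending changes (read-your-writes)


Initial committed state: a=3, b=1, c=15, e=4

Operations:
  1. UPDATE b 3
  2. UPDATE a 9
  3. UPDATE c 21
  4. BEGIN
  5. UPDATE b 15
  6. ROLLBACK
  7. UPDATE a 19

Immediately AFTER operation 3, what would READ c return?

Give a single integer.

Initial committed: {a=3, b=1, c=15, e=4}
Op 1: UPDATE b=3 (auto-commit; committed b=3)
Op 2: UPDATE a=9 (auto-commit; committed a=9)
Op 3: UPDATE c=21 (auto-commit; committed c=21)
After op 3: visible(c) = 21 (pending={}, committed={a=9, b=3, c=21, e=4})

Answer: 21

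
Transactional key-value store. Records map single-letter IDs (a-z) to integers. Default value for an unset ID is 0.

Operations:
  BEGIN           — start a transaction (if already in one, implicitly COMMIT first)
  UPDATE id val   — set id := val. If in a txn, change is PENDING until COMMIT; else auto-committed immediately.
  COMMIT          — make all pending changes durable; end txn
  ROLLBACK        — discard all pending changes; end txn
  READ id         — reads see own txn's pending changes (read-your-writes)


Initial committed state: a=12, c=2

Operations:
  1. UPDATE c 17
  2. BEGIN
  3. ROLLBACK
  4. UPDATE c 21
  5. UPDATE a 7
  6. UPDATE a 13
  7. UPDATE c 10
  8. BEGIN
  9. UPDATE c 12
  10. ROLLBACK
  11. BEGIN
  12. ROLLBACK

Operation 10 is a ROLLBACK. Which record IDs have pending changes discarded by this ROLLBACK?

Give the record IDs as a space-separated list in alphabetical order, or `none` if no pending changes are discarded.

Answer: c

Derivation:
Initial committed: {a=12, c=2}
Op 1: UPDATE c=17 (auto-commit; committed c=17)
Op 2: BEGIN: in_txn=True, pending={}
Op 3: ROLLBACK: discarded pending []; in_txn=False
Op 4: UPDATE c=21 (auto-commit; committed c=21)
Op 5: UPDATE a=7 (auto-commit; committed a=7)
Op 6: UPDATE a=13 (auto-commit; committed a=13)
Op 7: UPDATE c=10 (auto-commit; committed c=10)
Op 8: BEGIN: in_txn=True, pending={}
Op 9: UPDATE c=12 (pending; pending now {c=12})
Op 10: ROLLBACK: discarded pending ['c']; in_txn=False
Op 11: BEGIN: in_txn=True, pending={}
Op 12: ROLLBACK: discarded pending []; in_txn=False
ROLLBACK at op 10 discards: ['c']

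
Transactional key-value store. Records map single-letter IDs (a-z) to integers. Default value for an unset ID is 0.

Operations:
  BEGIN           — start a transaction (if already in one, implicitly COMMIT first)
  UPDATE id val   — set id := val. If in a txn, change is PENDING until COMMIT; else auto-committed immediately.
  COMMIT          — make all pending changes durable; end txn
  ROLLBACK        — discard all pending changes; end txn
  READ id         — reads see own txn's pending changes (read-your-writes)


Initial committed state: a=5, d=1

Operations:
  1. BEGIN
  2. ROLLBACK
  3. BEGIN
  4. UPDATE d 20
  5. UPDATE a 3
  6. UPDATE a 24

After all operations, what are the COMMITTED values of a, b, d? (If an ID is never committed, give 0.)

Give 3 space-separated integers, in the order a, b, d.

Answer: 5 0 1

Derivation:
Initial committed: {a=5, d=1}
Op 1: BEGIN: in_txn=True, pending={}
Op 2: ROLLBACK: discarded pending []; in_txn=False
Op 3: BEGIN: in_txn=True, pending={}
Op 4: UPDATE d=20 (pending; pending now {d=20})
Op 5: UPDATE a=3 (pending; pending now {a=3, d=20})
Op 6: UPDATE a=24 (pending; pending now {a=24, d=20})
Final committed: {a=5, d=1}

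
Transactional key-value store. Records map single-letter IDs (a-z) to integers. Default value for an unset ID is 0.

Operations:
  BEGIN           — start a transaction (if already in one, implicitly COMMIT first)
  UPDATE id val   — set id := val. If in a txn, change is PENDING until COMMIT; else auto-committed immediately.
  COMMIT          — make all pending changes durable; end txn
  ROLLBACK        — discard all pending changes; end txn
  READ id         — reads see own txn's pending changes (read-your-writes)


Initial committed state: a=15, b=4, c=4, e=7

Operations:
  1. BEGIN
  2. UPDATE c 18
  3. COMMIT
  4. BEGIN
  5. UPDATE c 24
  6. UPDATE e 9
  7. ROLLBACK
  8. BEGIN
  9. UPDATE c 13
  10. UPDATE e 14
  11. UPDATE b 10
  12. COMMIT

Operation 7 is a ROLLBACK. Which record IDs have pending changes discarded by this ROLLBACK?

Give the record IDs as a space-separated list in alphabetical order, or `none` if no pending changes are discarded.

Initial committed: {a=15, b=4, c=4, e=7}
Op 1: BEGIN: in_txn=True, pending={}
Op 2: UPDATE c=18 (pending; pending now {c=18})
Op 3: COMMIT: merged ['c'] into committed; committed now {a=15, b=4, c=18, e=7}
Op 4: BEGIN: in_txn=True, pending={}
Op 5: UPDATE c=24 (pending; pending now {c=24})
Op 6: UPDATE e=9 (pending; pending now {c=24, e=9})
Op 7: ROLLBACK: discarded pending ['c', 'e']; in_txn=False
Op 8: BEGIN: in_txn=True, pending={}
Op 9: UPDATE c=13 (pending; pending now {c=13})
Op 10: UPDATE e=14 (pending; pending now {c=13, e=14})
Op 11: UPDATE b=10 (pending; pending now {b=10, c=13, e=14})
Op 12: COMMIT: merged ['b', 'c', 'e'] into committed; committed now {a=15, b=10, c=13, e=14}
ROLLBACK at op 7 discards: ['c', 'e']

Answer: c e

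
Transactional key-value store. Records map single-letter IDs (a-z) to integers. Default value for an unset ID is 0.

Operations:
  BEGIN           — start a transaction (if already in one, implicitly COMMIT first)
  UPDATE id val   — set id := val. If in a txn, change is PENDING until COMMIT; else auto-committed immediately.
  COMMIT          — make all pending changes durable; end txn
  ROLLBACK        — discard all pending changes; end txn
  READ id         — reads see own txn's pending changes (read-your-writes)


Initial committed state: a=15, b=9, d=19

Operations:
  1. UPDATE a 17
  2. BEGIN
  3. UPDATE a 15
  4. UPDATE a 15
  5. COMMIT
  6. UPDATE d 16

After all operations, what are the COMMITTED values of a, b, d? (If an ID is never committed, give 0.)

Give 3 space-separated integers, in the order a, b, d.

Initial committed: {a=15, b=9, d=19}
Op 1: UPDATE a=17 (auto-commit; committed a=17)
Op 2: BEGIN: in_txn=True, pending={}
Op 3: UPDATE a=15 (pending; pending now {a=15})
Op 4: UPDATE a=15 (pending; pending now {a=15})
Op 5: COMMIT: merged ['a'] into committed; committed now {a=15, b=9, d=19}
Op 6: UPDATE d=16 (auto-commit; committed d=16)
Final committed: {a=15, b=9, d=16}

Answer: 15 9 16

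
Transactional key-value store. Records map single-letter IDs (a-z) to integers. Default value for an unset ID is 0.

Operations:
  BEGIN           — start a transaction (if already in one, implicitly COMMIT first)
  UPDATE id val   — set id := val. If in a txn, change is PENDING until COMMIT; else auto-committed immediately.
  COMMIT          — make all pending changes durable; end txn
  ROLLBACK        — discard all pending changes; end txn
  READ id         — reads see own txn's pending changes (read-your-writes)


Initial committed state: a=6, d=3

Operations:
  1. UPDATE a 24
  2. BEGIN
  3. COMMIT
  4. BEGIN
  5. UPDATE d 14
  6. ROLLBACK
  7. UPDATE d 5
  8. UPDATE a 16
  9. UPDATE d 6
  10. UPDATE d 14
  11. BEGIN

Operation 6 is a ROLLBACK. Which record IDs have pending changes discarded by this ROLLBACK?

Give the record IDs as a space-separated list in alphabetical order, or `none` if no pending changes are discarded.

Answer: d

Derivation:
Initial committed: {a=6, d=3}
Op 1: UPDATE a=24 (auto-commit; committed a=24)
Op 2: BEGIN: in_txn=True, pending={}
Op 3: COMMIT: merged [] into committed; committed now {a=24, d=3}
Op 4: BEGIN: in_txn=True, pending={}
Op 5: UPDATE d=14 (pending; pending now {d=14})
Op 6: ROLLBACK: discarded pending ['d']; in_txn=False
Op 7: UPDATE d=5 (auto-commit; committed d=5)
Op 8: UPDATE a=16 (auto-commit; committed a=16)
Op 9: UPDATE d=6 (auto-commit; committed d=6)
Op 10: UPDATE d=14 (auto-commit; committed d=14)
Op 11: BEGIN: in_txn=True, pending={}
ROLLBACK at op 6 discards: ['d']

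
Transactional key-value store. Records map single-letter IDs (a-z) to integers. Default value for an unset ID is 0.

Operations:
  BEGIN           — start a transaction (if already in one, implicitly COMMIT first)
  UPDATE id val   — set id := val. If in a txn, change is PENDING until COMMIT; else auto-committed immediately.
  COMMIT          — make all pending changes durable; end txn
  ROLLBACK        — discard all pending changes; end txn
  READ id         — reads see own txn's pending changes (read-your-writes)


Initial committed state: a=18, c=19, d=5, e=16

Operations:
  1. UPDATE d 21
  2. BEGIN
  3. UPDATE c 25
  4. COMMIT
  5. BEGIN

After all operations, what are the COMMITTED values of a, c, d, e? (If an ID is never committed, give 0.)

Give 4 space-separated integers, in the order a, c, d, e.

Answer: 18 25 21 16

Derivation:
Initial committed: {a=18, c=19, d=5, e=16}
Op 1: UPDATE d=21 (auto-commit; committed d=21)
Op 2: BEGIN: in_txn=True, pending={}
Op 3: UPDATE c=25 (pending; pending now {c=25})
Op 4: COMMIT: merged ['c'] into committed; committed now {a=18, c=25, d=21, e=16}
Op 5: BEGIN: in_txn=True, pending={}
Final committed: {a=18, c=25, d=21, e=16}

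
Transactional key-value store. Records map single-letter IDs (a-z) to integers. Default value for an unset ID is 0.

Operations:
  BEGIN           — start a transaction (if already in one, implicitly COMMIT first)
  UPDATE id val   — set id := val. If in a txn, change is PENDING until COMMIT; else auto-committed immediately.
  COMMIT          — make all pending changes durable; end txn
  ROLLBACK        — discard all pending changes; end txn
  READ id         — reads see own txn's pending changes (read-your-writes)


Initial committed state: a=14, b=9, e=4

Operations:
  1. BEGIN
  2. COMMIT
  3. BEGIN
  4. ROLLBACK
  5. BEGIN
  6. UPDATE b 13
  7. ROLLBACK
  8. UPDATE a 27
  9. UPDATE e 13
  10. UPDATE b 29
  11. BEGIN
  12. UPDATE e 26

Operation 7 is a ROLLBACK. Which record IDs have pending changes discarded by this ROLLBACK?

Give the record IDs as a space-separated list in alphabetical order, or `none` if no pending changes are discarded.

Answer: b

Derivation:
Initial committed: {a=14, b=9, e=4}
Op 1: BEGIN: in_txn=True, pending={}
Op 2: COMMIT: merged [] into committed; committed now {a=14, b=9, e=4}
Op 3: BEGIN: in_txn=True, pending={}
Op 4: ROLLBACK: discarded pending []; in_txn=False
Op 5: BEGIN: in_txn=True, pending={}
Op 6: UPDATE b=13 (pending; pending now {b=13})
Op 7: ROLLBACK: discarded pending ['b']; in_txn=False
Op 8: UPDATE a=27 (auto-commit; committed a=27)
Op 9: UPDATE e=13 (auto-commit; committed e=13)
Op 10: UPDATE b=29 (auto-commit; committed b=29)
Op 11: BEGIN: in_txn=True, pending={}
Op 12: UPDATE e=26 (pending; pending now {e=26})
ROLLBACK at op 7 discards: ['b']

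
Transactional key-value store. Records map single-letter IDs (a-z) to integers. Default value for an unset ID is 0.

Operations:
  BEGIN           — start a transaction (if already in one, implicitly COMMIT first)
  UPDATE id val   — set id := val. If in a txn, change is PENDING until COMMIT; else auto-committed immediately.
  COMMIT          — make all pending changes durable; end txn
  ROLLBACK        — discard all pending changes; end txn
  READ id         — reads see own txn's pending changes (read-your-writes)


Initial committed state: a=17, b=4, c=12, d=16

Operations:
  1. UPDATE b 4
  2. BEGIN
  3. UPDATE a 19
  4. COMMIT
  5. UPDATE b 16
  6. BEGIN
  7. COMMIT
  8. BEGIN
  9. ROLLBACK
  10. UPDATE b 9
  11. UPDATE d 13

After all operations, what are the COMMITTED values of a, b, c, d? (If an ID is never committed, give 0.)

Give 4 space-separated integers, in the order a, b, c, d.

Answer: 19 9 12 13

Derivation:
Initial committed: {a=17, b=4, c=12, d=16}
Op 1: UPDATE b=4 (auto-commit; committed b=4)
Op 2: BEGIN: in_txn=True, pending={}
Op 3: UPDATE a=19 (pending; pending now {a=19})
Op 4: COMMIT: merged ['a'] into committed; committed now {a=19, b=4, c=12, d=16}
Op 5: UPDATE b=16 (auto-commit; committed b=16)
Op 6: BEGIN: in_txn=True, pending={}
Op 7: COMMIT: merged [] into committed; committed now {a=19, b=16, c=12, d=16}
Op 8: BEGIN: in_txn=True, pending={}
Op 9: ROLLBACK: discarded pending []; in_txn=False
Op 10: UPDATE b=9 (auto-commit; committed b=9)
Op 11: UPDATE d=13 (auto-commit; committed d=13)
Final committed: {a=19, b=9, c=12, d=13}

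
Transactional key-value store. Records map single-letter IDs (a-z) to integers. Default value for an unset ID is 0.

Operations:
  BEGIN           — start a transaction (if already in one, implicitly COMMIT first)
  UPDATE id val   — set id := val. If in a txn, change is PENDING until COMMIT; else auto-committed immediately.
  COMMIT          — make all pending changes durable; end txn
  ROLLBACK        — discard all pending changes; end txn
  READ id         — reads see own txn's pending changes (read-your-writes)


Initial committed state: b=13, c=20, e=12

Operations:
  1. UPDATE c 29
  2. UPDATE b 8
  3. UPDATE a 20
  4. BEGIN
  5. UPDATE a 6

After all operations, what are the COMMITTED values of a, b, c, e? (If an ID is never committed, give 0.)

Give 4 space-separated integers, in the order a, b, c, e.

Initial committed: {b=13, c=20, e=12}
Op 1: UPDATE c=29 (auto-commit; committed c=29)
Op 2: UPDATE b=8 (auto-commit; committed b=8)
Op 3: UPDATE a=20 (auto-commit; committed a=20)
Op 4: BEGIN: in_txn=True, pending={}
Op 5: UPDATE a=6 (pending; pending now {a=6})
Final committed: {a=20, b=8, c=29, e=12}

Answer: 20 8 29 12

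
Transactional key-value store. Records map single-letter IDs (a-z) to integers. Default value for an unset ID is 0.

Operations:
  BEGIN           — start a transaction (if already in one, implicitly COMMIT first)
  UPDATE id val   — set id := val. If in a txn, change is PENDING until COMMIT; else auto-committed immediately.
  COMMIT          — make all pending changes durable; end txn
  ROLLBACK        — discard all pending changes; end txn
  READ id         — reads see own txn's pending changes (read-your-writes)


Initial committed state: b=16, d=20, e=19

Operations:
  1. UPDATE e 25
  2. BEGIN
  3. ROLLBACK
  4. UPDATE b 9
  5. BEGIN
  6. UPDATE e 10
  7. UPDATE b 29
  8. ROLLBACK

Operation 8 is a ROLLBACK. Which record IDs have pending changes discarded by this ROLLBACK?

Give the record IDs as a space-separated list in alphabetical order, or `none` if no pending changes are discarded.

Answer: b e

Derivation:
Initial committed: {b=16, d=20, e=19}
Op 1: UPDATE e=25 (auto-commit; committed e=25)
Op 2: BEGIN: in_txn=True, pending={}
Op 3: ROLLBACK: discarded pending []; in_txn=False
Op 4: UPDATE b=9 (auto-commit; committed b=9)
Op 5: BEGIN: in_txn=True, pending={}
Op 6: UPDATE e=10 (pending; pending now {e=10})
Op 7: UPDATE b=29 (pending; pending now {b=29, e=10})
Op 8: ROLLBACK: discarded pending ['b', 'e']; in_txn=False
ROLLBACK at op 8 discards: ['b', 'e']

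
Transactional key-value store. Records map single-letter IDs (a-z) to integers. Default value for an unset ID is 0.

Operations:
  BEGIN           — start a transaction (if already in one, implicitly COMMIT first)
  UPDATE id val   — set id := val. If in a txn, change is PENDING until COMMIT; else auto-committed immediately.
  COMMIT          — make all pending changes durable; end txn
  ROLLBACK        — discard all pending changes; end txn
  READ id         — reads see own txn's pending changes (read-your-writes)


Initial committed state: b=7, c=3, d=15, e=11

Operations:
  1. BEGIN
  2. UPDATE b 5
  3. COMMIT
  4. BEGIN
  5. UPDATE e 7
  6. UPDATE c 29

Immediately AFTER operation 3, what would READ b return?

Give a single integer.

Initial committed: {b=7, c=3, d=15, e=11}
Op 1: BEGIN: in_txn=True, pending={}
Op 2: UPDATE b=5 (pending; pending now {b=5})
Op 3: COMMIT: merged ['b'] into committed; committed now {b=5, c=3, d=15, e=11}
After op 3: visible(b) = 5 (pending={}, committed={b=5, c=3, d=15, e=11})

Answer: 5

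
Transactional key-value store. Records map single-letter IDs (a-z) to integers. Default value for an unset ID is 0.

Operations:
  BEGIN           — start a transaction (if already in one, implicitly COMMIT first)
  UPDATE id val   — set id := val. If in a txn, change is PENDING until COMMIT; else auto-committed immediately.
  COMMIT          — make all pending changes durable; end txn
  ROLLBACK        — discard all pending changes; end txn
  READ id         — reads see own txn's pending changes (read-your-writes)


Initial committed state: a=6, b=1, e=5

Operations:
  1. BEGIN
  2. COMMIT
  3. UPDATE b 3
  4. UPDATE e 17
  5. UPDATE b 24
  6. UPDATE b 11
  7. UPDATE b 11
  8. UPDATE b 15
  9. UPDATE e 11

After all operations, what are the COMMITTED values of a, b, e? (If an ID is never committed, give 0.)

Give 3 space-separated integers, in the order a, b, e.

Answer: 6 15 11

Derivation:
Initial committed: {a=6, b=1, e=5}
Op 1: BEGIN: in_txn=True, pending={}
Op 2: COMMIT: merged [] into committed; committed now {a=6, b=1, e=5}
Op 3: UPDATE b=3 (auto-commit; committed b=3)
Op 4: UPDATE e=17 (auto-commit; committed e=17)
Op 5: UPDATE b=24 (auto-commit; committed b=24)
Op 6: UPDATE b=11 (auto-commit; committed b=11)
Op 7: UPDATE b=11 (auto-commit; committed b=11)
Op 8: UPDATE b=15 (auto-commit; committed b=15)
Op 9: UPDATE e=11 (auto-commit; committed e=11)
Final committed: {a=6, b=15, e=11}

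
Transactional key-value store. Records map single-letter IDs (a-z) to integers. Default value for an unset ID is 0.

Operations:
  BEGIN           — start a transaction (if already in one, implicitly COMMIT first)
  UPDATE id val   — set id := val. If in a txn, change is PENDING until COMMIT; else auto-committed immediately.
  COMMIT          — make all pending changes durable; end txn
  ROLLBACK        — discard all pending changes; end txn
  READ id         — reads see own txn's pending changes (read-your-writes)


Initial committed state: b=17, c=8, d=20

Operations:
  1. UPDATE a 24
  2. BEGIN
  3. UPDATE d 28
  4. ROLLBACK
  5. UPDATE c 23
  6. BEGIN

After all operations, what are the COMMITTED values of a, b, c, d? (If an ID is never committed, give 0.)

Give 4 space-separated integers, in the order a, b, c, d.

Answer: 24 17 23 20

Derivation:
Initial committed: {b=17, c=8, d=20}
Op 1: UPDATE a=24 (auto-commit; committed a=24)
Op 2: BEGIN: in_txn=True, pending={}
Op 3: UPDATE d=28 (pending; pending now {d=28})
Op 4: ROLLBACK: discarded pending ['d']; in_txn=False
Op 5: UPDATE c=23 (auto-commit; committed c=23)
Op 6: BEGIN: in_txn=True, pending={}
Final committed: {a=24, b=17, c=23, d=20}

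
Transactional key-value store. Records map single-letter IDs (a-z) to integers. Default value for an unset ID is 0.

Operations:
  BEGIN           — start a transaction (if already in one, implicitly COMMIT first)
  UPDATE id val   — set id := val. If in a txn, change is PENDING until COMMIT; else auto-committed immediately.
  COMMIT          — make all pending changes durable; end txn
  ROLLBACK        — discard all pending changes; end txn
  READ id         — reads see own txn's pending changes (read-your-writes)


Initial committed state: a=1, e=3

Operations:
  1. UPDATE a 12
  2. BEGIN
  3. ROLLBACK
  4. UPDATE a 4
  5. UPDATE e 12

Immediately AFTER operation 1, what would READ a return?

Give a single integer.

Initial committed: {a=1, e=3}
Op 1: UPDATE a=12 (auto-commit; committed a=12)
After op 1: visible(a) = 12 (pending={}, committed={a=12, e=3})

Answer: 12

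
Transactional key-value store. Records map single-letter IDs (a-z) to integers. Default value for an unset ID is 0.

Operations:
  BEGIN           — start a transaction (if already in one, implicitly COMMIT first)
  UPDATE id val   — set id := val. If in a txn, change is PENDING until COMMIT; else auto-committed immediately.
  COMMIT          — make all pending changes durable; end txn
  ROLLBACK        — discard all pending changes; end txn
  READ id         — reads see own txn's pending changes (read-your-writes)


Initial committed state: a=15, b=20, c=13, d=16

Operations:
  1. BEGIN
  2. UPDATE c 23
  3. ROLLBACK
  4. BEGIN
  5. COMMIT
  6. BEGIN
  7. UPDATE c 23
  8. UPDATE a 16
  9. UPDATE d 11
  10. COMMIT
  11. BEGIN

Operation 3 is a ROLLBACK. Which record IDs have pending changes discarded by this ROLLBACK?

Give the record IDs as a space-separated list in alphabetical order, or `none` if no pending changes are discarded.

Answer: c

Derivation:
Initial committed: {a=15, b=20, c=13, d=16}
Op 1: BEGIN: in_txn=True, pending={}
Op 2: UPDATE c=23 (pending; pending now {c=23})
Op 3: ROLLBACK: discarded pending ['c']; in_txn=False
Op 4: BEGIN: in_txn=True, pending={}
Op 5: COMMIT: merged [] into committed; committed now {a=15, b=20, c=13, d=16}
Op 6: BEGIN: in_txn=True, pending={}
Op 7: UPDATE c=23 (pending; pending now {c=23})
Op 8: UPDATE a=16 (pending; pending now {a=16, c=23})
Op 9: UPDATE d=11 (pending; pending now {a=16, c=23, d=11})
Op 10: COMMIT: merged ['a', 'c', 'd'] into committed; committed now {a=16, b=20, c=23, d=11}
Op 11: BEGIN: in_txn=True, pending={}
ROLLBACK at op 3 discards: ['c']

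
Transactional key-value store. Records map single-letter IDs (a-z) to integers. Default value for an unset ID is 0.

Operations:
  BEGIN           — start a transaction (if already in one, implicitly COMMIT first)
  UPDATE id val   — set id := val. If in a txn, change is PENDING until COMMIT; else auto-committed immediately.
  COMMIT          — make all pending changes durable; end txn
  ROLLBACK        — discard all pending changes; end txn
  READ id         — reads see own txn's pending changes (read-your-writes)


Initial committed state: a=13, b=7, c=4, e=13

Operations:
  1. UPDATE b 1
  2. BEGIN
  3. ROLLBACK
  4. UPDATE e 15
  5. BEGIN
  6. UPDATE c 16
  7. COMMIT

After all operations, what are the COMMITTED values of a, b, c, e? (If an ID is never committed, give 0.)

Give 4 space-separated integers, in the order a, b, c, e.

Answer: 13 1 16 15

Derivation:
Initial committed: {a=13, b=7, c=4, e=13}
Op 1: UPDATE b=1 (auto-commit; committed b=1)
Op 2: BEGIN: in_txn=True, pending={}
Op 3: ROLLBACK: discarded pending []; in_txn=False
Op 4: UPDATE e=15 (auto-commit; committed e=15)
Op 5: BEGIN: in_txn=True, pending={}
Op 6: UPDATE c=16 (pending; pending now {c=16})
Op 7: COMMIT: merged ['c'] into committed; committed now {a=13, b=1, c=16, e=15}
Final committed: {a=13, b=1, c=16, e=15}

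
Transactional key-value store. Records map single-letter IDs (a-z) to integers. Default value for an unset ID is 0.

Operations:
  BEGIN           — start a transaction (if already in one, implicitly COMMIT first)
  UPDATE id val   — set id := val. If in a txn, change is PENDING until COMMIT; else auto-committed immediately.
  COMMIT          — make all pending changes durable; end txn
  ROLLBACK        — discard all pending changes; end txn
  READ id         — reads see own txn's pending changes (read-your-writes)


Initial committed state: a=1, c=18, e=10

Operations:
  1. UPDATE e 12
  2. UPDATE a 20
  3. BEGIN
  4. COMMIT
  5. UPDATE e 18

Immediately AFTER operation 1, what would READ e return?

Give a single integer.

Answer: 12

Derivation:
Initial committed: {a=1, c=18, e=10}
Op 1: UPDATE e=12 (auto-commit; committed e=12)
After op 1: visible(e) = 12 (pending={}, committed={a=1, c=18, e=12})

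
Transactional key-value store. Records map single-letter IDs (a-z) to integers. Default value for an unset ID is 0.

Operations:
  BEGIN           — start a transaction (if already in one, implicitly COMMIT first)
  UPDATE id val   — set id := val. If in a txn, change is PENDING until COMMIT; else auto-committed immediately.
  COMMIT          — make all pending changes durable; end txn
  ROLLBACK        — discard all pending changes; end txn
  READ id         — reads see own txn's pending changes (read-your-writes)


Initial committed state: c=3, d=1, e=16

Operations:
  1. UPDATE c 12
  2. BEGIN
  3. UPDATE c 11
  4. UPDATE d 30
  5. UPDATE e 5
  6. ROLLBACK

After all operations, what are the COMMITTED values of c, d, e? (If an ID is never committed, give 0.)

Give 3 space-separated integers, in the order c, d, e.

Answer: 12 1 16

Derivation:
Initial committed: {c=3, d=1, e=16}
Op 1: UPDATE c=12 (auto-commit; committed c=12)
Op 2: BEGIN: in_txn=True, pending={}
Op 3: UPDATE c=11 (pending; pending now {c=11})
Op 4: UPDATE d=30 (pending; pending now {c=11, d=30})
Op 5: UPDATE e=5 (pending; pending now {c=11, d=30, e=5})
Op 6: ROLLBACK: discarded pending ['c', 'd', 'e']; in_txn=False
Final committed: {c=12, d=1, e=16}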